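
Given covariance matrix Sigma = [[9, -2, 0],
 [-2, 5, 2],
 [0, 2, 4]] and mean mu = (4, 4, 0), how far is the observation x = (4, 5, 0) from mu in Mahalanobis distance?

Step 1 — centre the observation: (x - mu) = (0, 1, 0).

Step 2 — invert Sigma (cofactor / det for 3×3, or solve directly):
  Sigma^{-1} = [[0.125, 0.0625, -0.0312],
 [0.0625, 0.2812, -0.1406],
 [-0.0312, -0.1406, 0.3203]].

Step 3 — form the quadratic (x - mu)^T · Sigma^{-1} · (x - mu):
  Sigma^{-1} · (x - mu) = (0.0625, 0.2812, -0.1406).
  (x - mu)^T · [Sigma^{-1} · (x - mu)] = (0)·(0.0625) + (1)·(0.2812) + (0)·(-0.1406) = 0.2812.

Step 4 — take square root: d = √(0.2812) ≈ 0.5303.

d(x, mu) = √(0.2812) ≈ 0.5303


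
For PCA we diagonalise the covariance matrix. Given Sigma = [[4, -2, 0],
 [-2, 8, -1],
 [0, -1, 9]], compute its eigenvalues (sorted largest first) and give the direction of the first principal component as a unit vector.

Step 1 — characteristic polynomial p(λ) = det(λI - Sigma) = λ³ - tr·λ² + c_1·λ - det, where tr = trace, c_1 = sum of the principal 2×2 minors, det = det(Sigma):
  tr = 4 + 8 + 9 = 21,
  c_1 = (4·8 - (-2)²) + (4·9 - (0)²) + (8·9 - (-1)²) = 28 + 36 + 71 = 135,
  det = 4·(8·9 - (-1)²) - (-2)·((-2)·9 - (-1)·(0)) + (0)·((-2)·(-1) - 8·(0)) = 4·(71) - (-2)·(-18) + (0)·(2) = 248.
  So p(λ) = λ³ - 21λ² + 135λ - 248.
Step 2 — look for an integer root (rational root theorem: any rational root is an integer divisor of 248). Testing λ = 8:
  p(8) = 512 - 1344 + 1080 - 248 = 0  ✓
  Dividing out (λ - 8): p(λ) = (λ - 8)(λ² - 13λ + 31).
Step 3 — remaining eigenvalues from the quadratic λ² - 13λ + 31 = 0:
  Δ = 13² - 4·31 = 169 - 124 = 45,  λ = (13 ± √45)/2 = (13 ± 6.7082)/2 ≈ 9.8541 or 3.1459.
  Sorted: λ_1 = 9.8541,  λ_2 = 8,  λ_3 = 3.1459  (check: sum = 21 = tr ✓).

Step 4 — unit eigenvector for λ_1 ≈ 9.8541: v spans the null space of (Sigma - λ_1 I), whose rows are
  r_1 = (-5.8541, -2, 0),  r_2 = (-2, -1.8541, -1),  r_3 = (0, -1, -0.8541).
  v is orthogonal to every row, so take v ∝ r_1 × r_2 = ((-2)·(-1) - (0)·(-1.8541), (0)·(-2) - (-5.8541)·(-1), (-5.8541)·(-1.8541) - (-2)·(-2)) ≈ (2, -5.8541, 6.8541).
  Let u = (2, -5.8541, 6.8541).
  ||u|| = √((2)² + (-5.8541)² + (6.8541)²) = √(85.2492) ≈ 9.2331,  v_1 = u/||u|| ≈ (0.2166, -0.634, 0.7423) (||v_1|| = 1).

λ_1 = 9.8541,  λ_2 = 8,  λ_3 = 3.1459;  v_1 ≈ (0.2166, -0.634, 0.7423)


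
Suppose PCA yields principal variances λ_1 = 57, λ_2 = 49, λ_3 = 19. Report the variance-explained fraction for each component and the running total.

Step 1 — total variance = trace(Sigma) = Σ λ_i = 57 + 49 + 19 = 125.

Step 2 — fraction explained by component i = λ_i / Σ λ:
  PC1: 57/125 = 0.456
  PC2: 49/125 = 0.392
  PC3: 19/125 = 0.152

Step 3 — cumulative fraction after k components = (λ_1 + ... + λ_k) / Σ λ:
  k = 1: 57/125 = 0.456
  k = 2: (57 + 49)/125 = 106/125 = 0.848
  k = 3: (57 + 49 + 19)/125 = 125/125 = 1

Summary (fraction, with percent):

explained: PC1 0.456 (45.6%), PC2 0.392 (39.2%), PC3 0.152 (15.2%);  cumulative: 0.456, 0.848, 1


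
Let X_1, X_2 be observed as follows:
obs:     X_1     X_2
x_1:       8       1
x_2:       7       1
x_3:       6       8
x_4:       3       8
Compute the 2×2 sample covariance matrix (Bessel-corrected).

Step 1 — column means:
  mean(X_1) = (8 + 7 + 6 + 3) / 4 = 24/4 = 6
  mean(X_2) = (1 + 1 + 8 + 8) / 4 = 18/4 = 4.5

Step 2 — sample covariance S[i,j] = (1/(n-1)) · Σ_k (x_{k,i} - mean_i) · (x_{k,j} - mean_j), with n-1 = 3.
  S[X_1,X_1] = ((2)·(2) + (1)·(1) + (0)·(0) + (-3)·(-3)) / 3 = 14/3 = 4.6667
  S[X_1,X_2] = ((2)·(-3.5) + (1)·(-3.5) + (0)·(3.5) + (-3)·(3.5)) / 3 = -21/3 = -7
  S[X_2,X_2] = ((-3.5)·(-3.5) + (-3.5)·(-3.5) + (3.5)·(3.5) + (3.5)·(3.5)) / 3 = 49/3 = 16.3333

S is symmetric (S[j,i] = S[i,j]). Assembling:

S = [[4.6667, -7],
 [-7, 16.3333]]


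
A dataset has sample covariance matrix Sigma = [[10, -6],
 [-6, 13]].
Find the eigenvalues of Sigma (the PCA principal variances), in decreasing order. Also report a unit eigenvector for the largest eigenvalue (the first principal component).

Step 1 — characteristic polynomial of 2×2 Sigma:
  det(Sigma - λI) = λ² - trace · λ + det = 0.
  trace = 10 + 13 = 23, det = 10·13 - (-6)² = 94.
Step 2 — discriminant:
  Δ = trace² - 4·det = 529 - 376 = 153.
Step 3 — eigenvalues:
  λ = (trace ± √Δ)/2 = (23 ± 12.3693)/2,
  λ_1 = 17.6847,  λ_2 = 5.3153.

Step 4 — unit eigenvector for λ_1: solve (Sigma - λ_1 I)v = 0. First row:
  (10 - 17.6847)·v_x + (-6)·v_y = 0, i.e. (-7.6847)·v_x + (-6)·v_y = 0,
  so v ∝ (b, λ_1 - a) = (-6, 7.6847); multiply by -1 so the first entry is positive: u = (6, -7.6847).
  ||u|| = √((6)² + (-7.6847)²) = √(95.054) ≈ 9.7496,
  v_1 = u/||u|| ≈ (0.6154, -0.7882) (||v_1|| = 1).

λ_1 = 17.6847,  λ_2 = 5.3153;  v_1 ≈ (0.6154, -0.7882)


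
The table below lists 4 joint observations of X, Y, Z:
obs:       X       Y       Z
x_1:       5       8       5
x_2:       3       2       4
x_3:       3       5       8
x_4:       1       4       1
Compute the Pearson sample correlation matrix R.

Step 1 — column means:
  mean(X) = (5 + 3 + 3 + 1) / 4 = 12/4 = 3
  mean(Y) = (8 + 2 + 5 + 4) / 4 = 19/4 = 4.75
  mean(Z) = (5 + 4 + 8 + 1) / 4 = 18/4 = 4.5

Step 2 — sample variances and covariances s[i,j] = (1/(n-1)) · Σ_k (x_{k,i} - mean_i) · (x_{k,j} - mean_j), with n-1 = 3:
  s[X,X] = ((2)·(2) + (0)·(0) + (0)·(0) + (-2)·(-2)) / 3 = 8/3 = 2.6667
  s[X,Y] = ((2)·(3.25) + (0)·(-2.75) + (0)·(0.25) + (-2)·(-0.75)) / 3 = 8/3 = 2.6667
  s[X,Z] = ((2)·(0.5) + (0)·(-0.5) + (0)·(3.5) + (-2)·(-3.5)) / 3 = 8/3 = 2.6667
  s[Y,Y] = ((3.25)·(3.25) + (-2.75)·(-2.75) + (0.25)·(0.25) + (-0.75)·(-0.75)) / 3 = 18.75/3 = 6.25
  s[Y,Z] = ((3.25)·(0.5) + (-2.75)·(-0.5) + (0.25)·(3.5) + (-0.75)·(-3.5)) / 3 = 6.5/3 = 2.1667
  s[Z,Z] = ((0.5)·(0.5) + (-0.5)·(-0.5) + (3.5)·(3.5) + (-3.5)·(-3.5)) / 3 = 25/3 = 8.3333
  Sample standard deviations s_i = √(s[i,i]):
  s(X) = √(2.6667) = 1.633
  s(Y) = √(6.25) = 2.5
  s(Z) = √(8.3333) = 2.8868

Step 3 — r_{ij} = s_{ij} / (s_i · s_j):
  r[X,X] = 1 (diagonal).
  r[X,Y] = 2.6667 / (1.633 · 2.5) = 2.6667 / 4.0825 = 0.6532
  r[X,Z] = 2.6667 / (1.633 · 2.8868) = 2.6667 / 4.714 = 0.5657
  r[Y,Y] = 1 (diagonal).
  r[Y,Z] = 2.1667 / (2.5 · 2.8868) = 2.1667 / 7.2169 = 0.3002
  r[Z,Z] = 1 (diagonal).

R is symmetric with unit diagonal. Assembling:

R = [[1, 0.6532, 0.5657],
 [0.6532, 1, 0.3002],
 [0.5657, 0.3002, 1]]


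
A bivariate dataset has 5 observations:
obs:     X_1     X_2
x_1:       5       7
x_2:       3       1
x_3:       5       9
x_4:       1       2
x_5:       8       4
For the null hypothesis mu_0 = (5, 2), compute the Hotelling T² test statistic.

Step 1 — sample mean vector:
  mean(X_1) = (5 + 3 + 5 + 1 + 8) / 5 = 22/5 = 4.4
  mean(X_2) = (7 + 1 + 9 + 2 + 4) / 5 = 23/5 = 4.6
  x̄ = (4.4, 4.6),  deviation x̄ - mu_0 = (4.4, 4.6) - (5, 2) = (-0.6, 2.6).

Step 2 — sample covariance matrix, S[i,j] = (1/(n-1)) · Σ_k (x_{k,i} - mean_i) · (x_{k,j} - mean_j), divisor n-1 = 4:
  S[X_1,X_1] = ((0.6)·(0.6) + (-1.4)·(-1.4) + (0.6)·(0.6) + (-3.4)·(-3.4) + (3.6)·(3.6)) / 4 = 27.2/4 = 6.8
  S[X_1,X_2] = ((0.6)·(2.4) + (-1.4)·(-3.6) + (0.6)·(4.4) + (-3.4)·(-2.6) + (3.6)·(-0.6)) / 4 = 15.8/4 = 3.95
  S[X_2,X_2] = ((2.4)·(2.4) + (-3.6)·(-3.6) + (4.4)·(4.4) + (-2.6)·(-2.6) + (-0.6)·(-0.6)) / 4 = 45.2/4 = 11.3
  S = [[6.8, 3.95],
 [3.95, 11.3]].

Step 3 — invert S. det(S) = 6.8·11.3 - (3.95)² = 61.2375.
  S^{-1} = (1/det) · [[d, -b], [-b, a]] = [[0.1845, -0.0645],
 [-0.0645, 0.111]].

Step 4 — quadratic form (x̄ - mu_0)^T · S^{-1} · (x̄ - mu_0):
  S^{-1} · (x̄ - mu_0) = (-0.2784, 0.3274),
  (x̄ - mu_0)^T · [...] = (-0.6)·(-0.2784) + (2.6)·(0.3274) = 1.0183.

Step 5 — scale by n: T² = 5 · 1.0183 = 5.0917.

T² ≈ 5.0917


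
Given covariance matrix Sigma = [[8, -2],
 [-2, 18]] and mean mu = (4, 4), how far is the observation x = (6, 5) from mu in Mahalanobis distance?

Step 1 — centre the observation: (x - mu) = (2, 1).

Step 2 — invert Sigma. det(Sigma) = 8·18 - (-2)² = 140.
  Sigma^{-1} = (1/det) · [[d, -b], [-b, a]] = [[0.1286, 0.0143],
 [0.0143, 0.0571]].

Step 3 — form the quadratic (x - mu)^T · Sigma^{-1} · (x - mu):
  Sigma^{-1} · (x - mu) = (0.2714, 0.0857).
  (x - mu)^T · [Sigma^{-1} · (x - mu)] = (2)·(0.2714) + (1)·(0.0857) = 0.6286.

Step 4 — take square root: d = √(0.6286) ≈ 0.7928.

d(x, mu) = √(0.6286) ≈ 0.7928


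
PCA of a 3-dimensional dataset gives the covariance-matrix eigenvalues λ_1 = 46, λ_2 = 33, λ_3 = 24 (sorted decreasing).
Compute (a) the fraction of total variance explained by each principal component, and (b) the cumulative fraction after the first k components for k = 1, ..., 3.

Step 1 — total variance = trace(Sigma) = Σ λ_i = 46 + 33 + 24 = 103.

Step 2 — fraction explained by component i = λ_i / Σ λ:
  PC1: 46/103 = 0.4466
  PC2: 33/103 = 0.3204
  PC3: 24/103 = 0.233

Step 3 — cumulative fraction after k components = (λ_1 + ... + λ_k) / Σ λ:
  k = 1: 46/103 = 0.4466
  k = 2: (46 + 33)/103 = 79/103 = 0.767
  k = 3: (46 + 33 + 24)/103 = 103/103 = 1

Summary (fraction, with percent):

explained: PC1 0.4466 (44.66%), PC2 0.3204 (32.04%), PC3 0.233 (23.3%);  cumulative: 0.4466, 0.767, 1


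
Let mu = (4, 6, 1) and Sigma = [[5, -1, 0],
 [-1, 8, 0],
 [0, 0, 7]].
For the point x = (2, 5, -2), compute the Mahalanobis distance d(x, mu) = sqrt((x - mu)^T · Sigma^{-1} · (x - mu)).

Step 1 — centre the observation: (x - mu) = (-2, -1, -3).

Step 2 — invert Sigma (cofactor / det for 3×3, or solve directly):
  Sigma^{-1} = [[0.2051, 0.0256, 0],
 [0.0256, 0.1282, 0],
 [0, 0, 0.1429]].

Step 3 — form the quadratic (x - mu)^T · Sigma^{-1} · (x - mu):
  Sigma^{-1} · (x - mu) = (-0.4359, -0.1795, -0.4286).
  (x - mu)^T · [Sigma^{-1} · (x - mu)] = (-2)·(-0.4359) + (-1)·(-0.1795) + (-3)·(-0.4286) = 2.337.

Step 4 — take square root: d = √(2.337) ≈ 1.5287.

d(x, mu) = √(2.337) ≈ 1.5287


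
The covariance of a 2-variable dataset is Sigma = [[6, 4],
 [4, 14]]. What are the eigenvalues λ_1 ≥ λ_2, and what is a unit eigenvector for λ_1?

Step 1 — characteristic polynomial of 2×2 Sigma:
  det(Sigma - λI) = λ² - trace · λ + det = 0.
  trace = 6 + 14 = 20, det = 6·14 - (4)² = 68.
Step 2 — discriminant:
  Δ = trace² - 4·det = 400 - 272 = 128.
Step 3 — eigenvalues:
  λ = (trace ± √Δ)/2 = (20 ± 11.3137)/2,
  λ_1 = 15.6569,  λ_2 = 4.3431.

Step 4 — unit eigenvector for λ_1: solve (Sigma - λ_1 I)v = 0. First row:
  (6 - 15.6569)·v_x + (4)·v_y = 0, i.e. (-9.6569)·v_x + (4)·v_y = 0,
  so v ∝ (b, λ_1 - a) = (4, 9.6569) = u.
  ||u|| = √((4)² + (9.6569)²) = √(109.2548) ≈ 10.4525,
  v_1 = u/||u|| ≈ (0.3827, 0.9239) (||v_1|| = 1).

λ_1 = 15.6569,  λ_2 = 4.3431;  v_1 ≈ (0.3827, 0.9239)


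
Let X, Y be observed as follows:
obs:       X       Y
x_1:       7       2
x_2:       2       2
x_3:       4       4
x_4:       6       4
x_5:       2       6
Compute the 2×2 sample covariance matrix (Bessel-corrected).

Step 1 — column means:
  mean(X) = (7 + 2 + 4 + 6 + 2) / 5 = 21/5 = 4.2
  mean(Y) = (2 + 2 + 4 + 4 + 6) / 5 = 18/5 = 3.6

Step 2 — sample covariance S[i,j] = (1/(n-1)) · Σ_k (x_{k,i} - mean_i) · (x_{k,j} - mean_j), with n-1 = 4.
  S[X,X] = ((2.8)·(2.8) + (-2.2)·(-2.2) + (-0.2)·(-0.2) + (1.8)·(1.8) + (-2.2)·(-2.2)) / 4 = 20.8/4 = 5.2
  S[X,Y] = ((2.8)·(-1.6) + (-2.2)·(-1.6) + (-0.2)·(0.4) + (1.8)·(0.4) + (-2.2)·(2.4)) / 4 = -5.6/4 = -1.4
  S[Y,Y] = ((-1.6)·(-1.6) + (-1.6)·(-1.6) + (0.4)·(0.4) + (0.4)·(0.4) + (2.4)·(2.4)) / 4 = 11.2/4 = 2.8

S is symmetric (S[j,i] = S[i,j]). Assembling:

S = [[5.2, -1.4],
 [-1.4, 2.8]]


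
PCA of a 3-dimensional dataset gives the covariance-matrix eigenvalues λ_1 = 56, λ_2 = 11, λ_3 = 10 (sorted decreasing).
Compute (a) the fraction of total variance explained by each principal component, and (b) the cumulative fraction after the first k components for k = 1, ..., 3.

Step 1 — total variance = trace(Sigma) = Σ λ_i = 56 + 11 + 10 = 77.

Step 2 — fraction explained by component i = λ_i / Σ λ:
  PC1: 56/77 = 0.7273
  PC2: 11/77 = 0.1429
  PC3: 10/77 = 0.1299

Step 3 — cumulative fraction after k components = (λ_1 + ... + λ_k) / Σ λ:
  k = 1: 56/77 = 0.7273
  k = 2: (56 + 11)/77 = 67/77 = 0.8701
  k = 3: (56 + 11 + 10)/77 = 77/77 = 1

Summary (fraction, with percent):

explained: PC1 0.7273 (72.73%), PC2 0.1429 (14.29%), PC3 0.1299 (12.99%);  cumulative: 0.7273, 0.8701, 1


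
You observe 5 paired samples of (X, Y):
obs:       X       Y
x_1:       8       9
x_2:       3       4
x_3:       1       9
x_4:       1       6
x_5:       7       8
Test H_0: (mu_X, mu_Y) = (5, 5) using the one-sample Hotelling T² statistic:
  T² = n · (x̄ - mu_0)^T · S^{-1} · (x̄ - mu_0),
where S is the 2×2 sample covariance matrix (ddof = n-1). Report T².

Step 1 — sample mean vector:
  mean(X) = (8 + 3 + 1 + 1 + 7) / 5 = 20/5 = 4
  mean(Y) = (9 + 4 + 9 + 6 + 8) / 5 = 36/5 = 7.2
  x̄ = (4, 7.2),  deviation x̄ - mu_0 = (4, 7.2) - (5, 5) = (-1, 2.2).

Step 2 — sample covariance matrix, S[i,j] = (1/(n-1)) · Σ_k (x_{k,i} - mean_i) · (x_{k,j} - mean_j), divisor n-1 = 4:
  S[X,X] = ((4)·(4) + (-1)·(-1) + (-3)·(-3) + (-3)·(-3) + (3)·(3)) / 4 = 44/4 = 11
  S[X,Y] = ((4)·(1.8) + (-1)·(-3.2) + (-3)·(1.8) + (-3)·(-1.2) + (3)·(0.8)) / 4 = 11/4 = 2.75
  S[Y,Y] = ((1.8)·(1.8) + (-3.2)·(-3.2) + (1.8)·(1.8) + (-1.2)·(-1.2) + (0.8)·(0.8)) / 4 = 18.8/4 = 4.7
  S = [[11, 2.75],
 [2.75, 4.7]].

Step 3 — invert S. det(S) = 11·4.7 - (2.75)² = 44.1375.
  S^{-1} = (1/det) · [[d, -b], [-b, a]] = [[0.1065, -0.0623],
 [-0.0623, 0.2492]].

Step 4 — quadratic form (x̄ - mu_0)^T · S^{-1} · (x̄ - mu_0):
  S^{-1} · (x̄ - mu_0) = (-0.2436, 0.6106),
  (x̄ - mu_0)^T · [...] = (-1)·(-0.2436) + (2.2)·(0.6106) = 1.5869.

Step 5 — scale by n: T² = 5 · 1.5869 = 7.9343.

T² ≈ 7.9343


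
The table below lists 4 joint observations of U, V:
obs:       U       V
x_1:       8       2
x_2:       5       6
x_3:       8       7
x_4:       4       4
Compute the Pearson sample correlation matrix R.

Step 1 — column means:
  mean(U) = (8 + 5 + 8 + 4) / 4 = 25/4 = 6.25
  mean(V) = (2 + 6 + 7 + 4) / 4 = 19/4 = 4.75

Step 2 — sample variances and covariances s[i,j] = (1/(n-1)) · Σ_k (x_{k,i} - mean_i) · (x_{k,j} - mean_j), with n-1 = 3:
  s[U,U] = ((1.75)·(1.75) + (-1.25)·(-1.25) + (1.75)·(1.75) + (-2.25)·(-2.25)) / 3 = 12.75/3 = 4.25
  s[U,V] = ((1.75)·(-2.75) + (-1.25)·(1.25) + (1.75)·(2.25) + (-2.25)·(-0.75)) / 3 = -0.75/3 = -0.25
  s[V,V] = ((-2.75)·(-2.75) + (1.25)·(1.25) + (2.25)·(2.25) + (-0.75)·(-0.75)) / 3 = 14.75/3 = 4.9167
  Sample standard deviations s_i = √(s[i,i]):
  s(U) = √(4.25) = 2.0616
  s(V) = √(4.9167) = 2.2174

Step 3 — r_{ij} = s_{ij} / (s_i · s_j):
  r[U,U] = 1 (diagonal).
  r[U,V] = -0.25 / (2.0616 · 2.2174) = -0.25 / 4.5712 = -0.0547
  r[V,V] = 1 (diagonal).

R is symmetric with unit diagonal. Assembling:

R = [[1, -0.0547],
 [-0.0547, 1]]


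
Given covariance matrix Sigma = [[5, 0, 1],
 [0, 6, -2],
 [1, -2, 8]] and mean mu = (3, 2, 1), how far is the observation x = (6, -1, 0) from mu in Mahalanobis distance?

Step 1 — centre the observation: (x - mu) = (3, -3, -1).

Step 2 — invert Sigma (cofactor / det for 3×3, or solve directly):
  Sigma^{-1} = [[0.2056, -0.0093, -0.028],
 [-0.0093, 0.1822, 0.0467],
 [-0.028, 0.0467, 0.1402]].

Step 3 — form the quadratic (x - mu)^T · Sigma^{-1} · (x - mu):
  Sigma^{-1} · (x - mu) = (0.6729, -0.6215, -0.3645).
  (x - mu)^T · [Sigma^{-1} · (x - mu)] = (3)·(0.6729) + (-3)·(-0.6215) + (-1)·(-0.3645) = 4.2477.

Step 4 — take square root: d = √(4.2477) ≈ 2.061.

d(x, mu) = √(4.2477) ≈ 2.061


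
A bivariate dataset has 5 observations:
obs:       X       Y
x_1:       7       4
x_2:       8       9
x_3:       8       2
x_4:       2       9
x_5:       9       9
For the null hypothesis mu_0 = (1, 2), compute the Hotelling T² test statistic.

Step 1 — sample mean vector:
  mean(X) = (7 + 8 + 8 + 2 + 9) / 5 = 34/5 = 6.8
  mean(Y) = (4 + 9 + 2 + 9 + 9) / 5 = 33/5 = 6.6
  x̄ = (6.8, 6.6),  deviation x̄ - mu_0 = (6.8, 6.6) - (1, 2) = (5.8, 4.6).

Step 2 — sample covariance matrix, S[i,j] = (1/(n-1)) · Σ_k (x_{k,i} - mean_i) · (x_{k,j} - mean_j), divisor n-1 = 4:
  S[X,X] = ((0.2)·(0.2) + (1.2)·(1.2) + (1.2)·(1.2) + (-4.8)·(-4.8) + (2.2)·(2.2)) / 4 = 30.8/4 = 7.7
  S[X,Y] = ((0.2)·(-2.6) + (1.2)·(2.4) + (1.2)·(-4.6) + (-4.8)·(2.4) + (2.2)·(2.4)) / 4 = -9.4/4 = -2.35
  S[Y,Y] = ((-2.6)·(-2.6) + (2.4)·(2.4) + (-4.6)·(-4.6) + (2.4)·(2.4) + (2.4)·(2.4)) / 4 = 45.2/4 = 11.3
  S = [[7.7, -2.35],
 [-2.35, 11.3]].

Step 3 — invert S. det(S) = 7.7·11.3 - (-2.35)² = 81.4875.
  S^{-1} = (1/det) · [[d, -b], [-b, a]] = [[0.1387, 0.0288],
 [0.0288, 0.0945]].

Step 4 — quadratic form (x̄ - mu_0)^T · S^{-1} · (x̄ - mu_0):
  S^{-1} · (x̄ - mu_0) = (0.937, 0.6019),
  (x̄ - mu_0)^T · [...] = (5.8)·(0.937) + (4.6)·(0.6019) = 8.2032.

Step 5 — scale by n: T² = 5 · 8.2032 = 41.0161.

T² ≈ 41.0161


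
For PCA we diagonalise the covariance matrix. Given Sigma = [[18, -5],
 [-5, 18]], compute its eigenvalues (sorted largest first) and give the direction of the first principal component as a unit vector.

Step 1 — characteristic polynomial of 2×2 Sigma:
  det(Sigma - λI) = λ² - trace · λ + det = 0.
  trace = 18 + 18 = 36, det = 18·18 - (-5)² = 299.
Step 2 — discriminant:
  Δ = trace² - 4·det = 1296 - 1196 = 100.
Step 3 — eigenvalues:
  λ = (trace ± √Δ)/2 = (36 ± 10)/2,
  λ_1 = 23,  λ_2 = 13.

Step 4 — unit eigenvector for λ_1: solve (Sigma - λ_1 I)v = 0. First row:
  (18 - 23)·v_x + (-5)·v_y = 0, i.e. (-5)·v_x + (-5)·v_y = 0,
  so v ∝ (b, λ_1 - a) = (-5, 5); multiply by -1 so the first entry is positive: u = (5, -5).
  ||u|| = √((5)² + (-5)²) = √(50) ≈ 7.0711,
  v_1 = u/||u|| ≈ (0.7071, -0.7071) (||v_1|| = 1).

λ_1 = 23,  λ_2 = 13;  v_1 ≈ (0.7071, -0.7071)


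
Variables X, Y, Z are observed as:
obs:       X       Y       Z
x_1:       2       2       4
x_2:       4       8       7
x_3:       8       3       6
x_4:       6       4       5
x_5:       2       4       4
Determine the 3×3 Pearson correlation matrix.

Step 1 — column means:
  mean(X) = (2 + 4 + 8 + 6 + 2) / 5 = 22/5 = 4.4
  mean(Y) = (2 + 8 + 3 + 4 + 4) / 5 = 21/5 = 4.2
  mean(Z) = (4 + 7 + 6 + 5 + 4) / 5 = 26/5 = 5.2

Step 2 — sample variances and covariances s[i,j] = (1/(n-1)) · Σ_k (x_{k,i} - mean_i) · (x_{k,j} - mean_j), with n-1 = 4:
  s[X,X] = ((-2.4)·(-2.4) + (-0.4)·(-0.4) + (3.6)·(3.6) + (1.6)·(1.6) + (-2.4)·(-2.4)) / 4 = 27.2/4 = 6.8
  s[X,Y] = ((-2.4)·(-2.2) + (-0.4)·(3.8) + (3.6)·(-1.2) + (1.6)·(-0.2) + (-2.4)·(-0.2)) / 4 = -0.4/4 = -0.1
  s[X,Z] = ((-2.4)·(-1.2) + (-0.4)·(1.8) + (3.6)·(0.8) + (1.6)·(-0.2) + (-2.4)·(-1.2)) / 4 = 7.6/4 = 1.9
  s[Y,Y] = ((-2.2)·(-2.2) + (3.8)·(3.8) + (-1.2)·(-1.2) + (-0.2)·(-0.2) + (-0.2)·(-0.2)) / 4 = 20.8/4 = 5.2
  s[Y,Z] = ((-2.2)·(-1.2) + (3.8)·(1.8) + (-1.2)·(0.8) + (-0.2)·(-0.2) + (-0.2)·(-1.2)) / 4 = 8.8/4 = 2.2
  s[Z,Z] = ((-1.2)·(-1.2) + (1.8)·(1.8) + (0.8)·(0.8) + (-0.2)·(-0.2) + (-1.2)·(-1.2)) / 4 = 6.8/4 = 1.7
  Sample standard deviations s_i = √(s[i,i]):
  s(X) = √(6.8) = 2.6077
  s(Y) = √(5.2) = 2.2804
  s(Z) = √(1.7) = 1.3038

Step 3 — r_{ij} = s_{ij} / (s_i · s_j):
  r[X,X] = 1 (diagonal).
  r[X,Y] = -0.1 / (2.6077 · 2.2804) = -0.1 / 5.9464 = -0.0168
  r[X,Z] = 1.9 / (2.6077 · 1.3038) = 1.9 / 3.4 = 0.5588
  r[Y,Y] = 1 (diagonal).
  r[Y,Z] = 2.2 / (2.2804 · 1.3038) = 2.2 / 2.9732 = 0.7399
  r[Z,Z] = 1 (diagonal).

R is symmetric with unit diagonal. Assembling:

R = [[1, -0.0168, 0.5588],
 [-0.0168, 1, 0.7399],
 [0.5588, 0.7399, 1]]


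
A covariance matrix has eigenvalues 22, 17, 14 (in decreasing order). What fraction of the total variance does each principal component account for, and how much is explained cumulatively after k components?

Step 1 — total variance = trace(Sigma) = Σ λ_i = 22 + 17 + 14 = 53.

Step 2 — fraction explained by component i = λ_i / Σ λ:
  PC1: 22/53 = 0.4151
  PC2: 17/53 = 0.3208
  PC3: 14/53 = 0.2642

Step 3 — cumulative fraction after k components = (λ_1 + ... + λ_k) / Σ λ:
  k = 1: 22/53 = 0.4151
  k = 2: (22 + 17)/53 = 39/53 = 0.7358
  k = 3: (22 + 17 + 14)/53 = 53/53 = 1

Summary (fraction, with percent):

explained: PC1 0.4151 (41.51%), PC2 0.3208 (32.08%), PC3 0.2642 (26.42%);  cumulative: 0.4151, 0.7358, 1


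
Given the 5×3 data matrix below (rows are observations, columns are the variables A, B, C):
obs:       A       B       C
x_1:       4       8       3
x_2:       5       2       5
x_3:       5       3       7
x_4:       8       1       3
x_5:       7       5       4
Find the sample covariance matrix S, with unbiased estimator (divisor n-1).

Step 1 — column means:
  mean(A) = (4 + 5 + 5 + 8 + 7) / 5 = 29/5 = 5.8
  mean(B) = (8 + 2 + 3 + 1 + 5) / 5 = 19/5 = 3.8
  mean(C) = (3 + 5 + 7 + 3 + 4) / 5 = 22/5 = 4.4

Step 2 — sample covariance S[i,j] = (1/(n-1)) · Σ_k (x_{k,i} - mean_i) · (x_{k,j} - mean_j), with n-1 = 4.
  S[A,A] = ((-1.8)·(-1.8) + (-0.8)·(-0.8) + (-0.8)·(-0.8) + (2.2)·(2.2) + (1.2)·(1.2)) / 4 = 10.8/4 = 2.7
  S[A,B] = ((-1.8)·(4.2) + (-0.8)·(-1.8) + (-0.8)·(-0.8) + (2.2)·(-2.8) + (1.2)·(1.2)) / 4 = -10.2/4 = -2.55
  S[A,C] = ((-1.8)·(-1.4) + (-0.8)·(0.6) + (-0.8)·(2.6) + (2.2)·(-1.4) + (1.2)·(-0.4)) / 4 = -3.6/4 = -0.9
  S[B,B] = ((4.2)·(4.2) + (-1.8)·(-1.8) + (-0.8)·(-0.8) + (-2.8)·(-2.8) + (1.2)·(1.2)) / 4 = 30.8/4 = 7.7
  S[B,C] = ((4.2)·(-1.4) + (-1.8)·(0.6) + (-0.8)·(2.6) + (-2.8)·(-1.4) + (1.2)·(-0.4)) / 4 = -5.6/4 = -1.4
  S[C,C] = ((-1.4)·(-1.4) + (0.6)·(0.6) + (2.6)·(2.6) + (-1.4)·(-1.4) + (-0.4)·(-0.4)) / 4 = 11.2/4 = 2.8

S is symmetric (S[j,i] = S[i,j]). Assembling:

S = [[2.7, -2.55, -0.9],
 [-2.55, 7.7, -1.4],
 [-0.9, -1.4, 2.8]]


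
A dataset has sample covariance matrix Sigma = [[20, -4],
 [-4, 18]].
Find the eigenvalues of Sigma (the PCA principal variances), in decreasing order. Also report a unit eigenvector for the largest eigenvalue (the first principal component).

Step 1 — characteristic polynomial of 2×2 Sigma:
  det(Sigma - λI) = λ² - trace · λ + det = 0.
  trace = 20 + 18 = 38, det = 20·18 - (-4)² = 344.
Step 2 — discriminant:
  Δ = trace² - 4·det = 1444 - 1376 = 68.
Step 3 — eigenvalues:
  λ = (trace ± √Δ)/2 = (38 ± 8.2462)/2,
  λ_1 = 23.1231,  λ_2 = 14.8769.

Step 4 — unit eigenvector for λ_1: solve (Sigma - λ_1 I)v = 0. First row:
  (20 - 23.1231)·v_x + (-4)·v_y = 0, i.e. (-3.1231)·v_x + (-4)·v_y = 0,
  so v ∝ (b, λ_1 - a) = (-4, 3.1231); multiply by -1 so the first entry is positive: u = (4, -3.1231).
  ||u|| = √((4)² + (-3.1231)²) = √(25.7538) ≈ 5.0748,
  v_1 = u/||u|| ≈ (0.7882, -0.6154) (||v_1|| = 1).

λ_1 = 23.1231,  λ_2 = 14.8769;  v_1 ≈ (0.7882, -0.6154)


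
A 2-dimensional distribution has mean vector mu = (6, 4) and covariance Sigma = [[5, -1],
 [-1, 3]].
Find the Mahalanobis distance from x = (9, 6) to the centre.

Step 1 — centre the observation: (x - mu) = (3, 2).

Step 2 — invert Sigma. det(Sigma) = 5·3 - (-1)² = 14.
  Sigma^{-1} = (1/det) · [[d, -b], [-b, a]] = [[0.2143, 0.0714],
 [0.0714, 0.3571]].

Step 3 — form the quadratic (x - mu)^T · Sigma^{-1} · (x - mu):
  Sigma^{-1} · (x - mu) = (0.7857, 0.9286).
  (x - mu)^T · [Sigma^{-1} · (x - mu)] = (3)·(0.7857) + (2)·(0.9286) = 4.2143.

Step 4 — take square root: d = √(4.2143) ≈ 2.0529.

d(x, mu) = √(4.2143) ≈ 2.0529


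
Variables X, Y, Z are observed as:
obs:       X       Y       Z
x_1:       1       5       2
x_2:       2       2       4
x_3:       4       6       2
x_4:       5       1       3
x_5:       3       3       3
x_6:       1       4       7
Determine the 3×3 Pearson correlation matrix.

Step 1 — column means:
  mean(X) = (1 + 2 + 4 + 5 + 3 + 1) / 6 = 16/6 = 2.6667
  mean(Y) = (5 + 2 + 6 + 1 + 3 + 4) / 6 = 21/6 = 3.5
  mean(Z) = (2 + 4 + 2 + 3 + 3 + 7) / 6 = 21/6 = 3.5

Step 2 — sample variances and covariances s[i,j] = (1/(n-1)) · Σ_k (x_{k,i} - mean_i) · (x_{k,j} - mean_j), with n-1 = 5:
  s[X,X] = ((-1.6667)·(-1.6667) + (-0.6667)·(-0.6667) + (1.3333)·(1.3333) + (2.3333)·(2.3333) + (0.3333)·(0.3333) + (-1.6667)·(-1.6667)) / 5 = 13.3333/5 = 2.6667
  s[X,Y] = ((-1.6667)·(1.5) + (-0.6667)·(-1.5) + (1.3333)·(2.5) + (2.3333)·(-2.5) + (0.3333)·(-0.5) + (-1.6667)·(0.5)) / 5 = -5/5 = -1
  s[X,Z] = ((-1.6667)·(-1.5) + (-0.6667)·(0.5) + (1.3333)·(-1.5) + (2.3333)·(-0.5) + (0.3333)·(-0.5) + (-1.6667)·(3.5)) / 5 = -7/5 = -1.4
  s[Y,Y] = ((1.5)·(1.5) + (-1.5)·(-1.5) + (2.5)·(2.5) + (-2.5)·(-2.5) + (-0.5)·(-0.5) + (0.5)·(0.5)) / 5 = 17.5/5 = 3.5
  s[Y,Z] = ((1.5)·(-1.5) + (-1.5)·(0.5) + (2.5)·(-1.5) + (-2.5)·(-0.5) + (-0.5)·(-0.5) + (0.5)·(3.5)) / 5 = -3.5/5 = -0.7
  s[Z,Z] = ((-1.5)·(-1.5) + (0.5)·(0.5) + (-1.5)·(-1.5) + (-0.5)·(-0.5) + (-0.5)·(-0.5) + (3.5)·(3.5)) / 5 = 17.5/5 = 3.5
  Sample standard deviations s_i = √(s[i,i]):
  s(X) = √(2.6667) = 1.633
  s(Y) = √(3.5) = 1.8708
  s(Z) = √(3.5) = 1.8708

Step 3 — r_{ij} = s_{ij} / (s_i · s_j):
  r[X,X] = 1 (diagonal).
  r[X,Y] = -1 / (1.633 · 1.8708) = -1 / 3.0551 = -0.3273
  r[X,Z] = -1.4 / (1.633 · 1.8708) = -1.4 / 3.0551 = -0.4583
  r[Y,Y] = 1 (diagonal).
  r[Y,Z] = -0.7 / (1.8708 · 1.8708) = -0.7 / 3.5 = -0.2
  r[Z,Z] = 1 (diagonal).

R is symmetric with unit diagonal. Assembling:

R = [[1, -0.3273, -0.4583],
 [-0.3273, 1, -0.2],
 [-0.4583, -0.2, 1]]


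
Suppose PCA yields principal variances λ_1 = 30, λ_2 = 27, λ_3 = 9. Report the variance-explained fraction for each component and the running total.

Step 1 — total variance = trace(Sigma) = Σ λ_i = 30 + 27 + 9 = 66.

Step 2 — fraction explained by component i = λ_i / Σ λ:
  PC1: 30/66 = 0.4545
  PC2: 27/66 = 0.4091
  PC3: 9/66 = 0.1364

Step 3 — cumulative fraction after k components = (λ_1 + ... + λ_k) / Σ λ:
  k = 1: 30/66 = 0.4545
  k = 2: (30 + 27)/66 = 57/66 = 0.8636
  k = 3: (30 + 27 + 9)/66 = 66/66 = 1

Summary (fraction, with percent):

explained: PC1 0.4545 (45.45%), PC2 0.4091 (40.91%), PC3 0.1364 (13.64%);  cumulative: 0.4545, 0.8636, 1


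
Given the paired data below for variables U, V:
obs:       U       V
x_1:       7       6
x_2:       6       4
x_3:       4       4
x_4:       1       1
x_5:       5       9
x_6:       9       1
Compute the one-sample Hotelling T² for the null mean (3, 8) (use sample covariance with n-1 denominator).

Step 1 — sample mean vector:
  mean(U) = (7 + 6 + 4 + 1 + 5 + 9) / 6 = 32/6 = 5.3333
  mean(V) = (6 + 4 + 4 + 1 + 9 + 1) / 6 = 25/6 = 4.1667
  x̄ = (5.3333, 4.1667),  deviation x̄ - mu_0 = (5.3333, 4.1667) - (3, 8) = (2.3333, -3.8333).

Step 2 — sample covariance matrix, S[i,j] = (1/(n-1)) · Σ_k (x_{k,i} - mean_i) · (x_{k,j} - mean_j), divisor n-1 = 5:
  S[U,U] = ((1.6667)·(1.6667) + (0.6667)·(0.6667) + (-1.3333)·(-1.3333) + (-4.3333)·(-4.3333) + (-0.3333)·(-0.3333) + (3.6667)·(3.6667)) / 5 = 37.3333/5 = 7.4667
  S[U,V] = ((1.6667)·(1.8333) + (0.6667)·(-0.1667) + (-1.3333)·(-0.1667) + (-4.3333)·(-3.1667) + (-0.3333)·(4.8333) + (3.6667)·(-3.1667)) / 5 = 3.6667/5 = 0.7333
  S[V,V] = ((1.8333)·(1.8333) + (-0.1667)·(-0.1667) + (-0.1667)·(-0.1667) + (-3.1667)·(-3.1667) + (4.8333)·(4.8333) + (-3.1667)·(-3.1667)) / 5 = 46.8333/5 = 9.3667
  S = [[7.4667, 0.7333],
 [0.7333, 9.3667]].

Step 3 — invert S. det(S) = 7.4667·9.3667 - (0.7333)² = 69.4.
  S^{-1} = (1/det) · [[d, -b], [-b, a]] = [[0.135, -0.0106],
 [-0.0106, 0.1076]].

Step 4 — quadratic form (x̄ - mu_0)^T · S^{-1} · (x̄ - mu_0):
  S^{-1} · (x̄ - mu_0) = (0.3554, -0.4371),
  (x̄ - mu_0)^T · [...] = (2.3333)·(0.3554) + (-3.8333)·(-0.4371) = 2.5048.

Step 5 — scale by n: T² = 6 · 2.5048 = 15.0288.

T² ≈ 15.0288


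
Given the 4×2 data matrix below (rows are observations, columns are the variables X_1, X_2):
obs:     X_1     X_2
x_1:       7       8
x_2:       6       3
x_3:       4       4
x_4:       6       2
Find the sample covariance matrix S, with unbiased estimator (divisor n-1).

Step 1 — column means:
  mean(X_1) = (7 + 6 + 4 + 6) / 4 = 23/4 = 5.75
  mean(X_2) = (8 + 3 + 4 + 2) / 4 = 17/4 = 4.25

Step 2 — sample covariance S[i,j] = (1/(n-1)) · Σ_k (x_{k,i} - mean_i) · (x_{k,j} - mean_j), with n-1 = 3.
  S[X_1,X_1] = ((1.25)·(1.25) + (0.25)·(0.25) + (-1.75)·(-1.75) + (0.25)·(0.25)) / 3 = 4.75/3 = 1.5833
  S[X_1,X_2] = ((1.25)·(3.75) + (0.25)·(-1.25) + (-1.75)·(-0.25) + (0.25)·(-2.25)) / 3 = 4.25/3 = 1.4167
  S[X_2,X_2] = ((3.75)·(3.75) + (-1.25)·(-1.25) + (-0.25)·(-0.25) + (-2.25)·(-2.25)) / 3 = 20.75/3 = 6.9167

S is symmetric (S[j,i] = S[i,j]). Assembling:

S = [[1.5833, 1.4167],
 [1.4167, 6.9167]]


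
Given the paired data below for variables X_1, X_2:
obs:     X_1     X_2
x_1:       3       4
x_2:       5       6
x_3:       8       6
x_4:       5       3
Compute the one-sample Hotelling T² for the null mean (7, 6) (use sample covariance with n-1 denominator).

Step 1 — sample mean vector:
  mean(X_1) = (3 + 5 + 8 + 5) / 4 = 21/4 = 5.25
  mean(X_2) = (4 + 6 + 6 + 3) / 4 = 19/4 = 4.75
  x̄ = (5.25, 4.75),  deviation x̄ - mu_0 = (5.25, 4.75) - (7, 6) = (-1.75, -1.25).

Step 2 — sample covariance matrix, S[i,j] = (1/(n-1)) · Σ_k (x_{k,i} - mean_i) · (x_{k,j} - mean_j), divisor n-1 = 3:
  S[X_1,X_1] = ((-2.25)·(-2.25) + (-0.25)·(-0.25) + (2.75)·(2.75) + (-0.25)·(-0.25)) / 3 = 12.75/3 = 4.25
  S[X_1,X_2] = ((-2.25)·(-0.75) + (-0.25)·(1.25) + (2.75)·(1.25) + (-0.25)·(-1.75)) / 3 = 5.25/3 = 1.75
  S[X_2,X_2] = ((-0.75)·(-0.75) + (1.25)·(1.25) + (1.25)·(1.25) + (-1.75)·(-1.75)) / 3 = 6.75/3 = 2.25
  S = [[4.25, 1.75],
 [1.75, 2.25]].

Step 3 — invert S. det(S) = 4.25·2.25 - (1.75)² = 6.5.
  S^{-1} = (1/det) · [[d, -b], [-b, a]] = [[0.3462, -0.2692],
 [-0.2692, 0.6538]].

Step 4 — quadratic form (x̄ - mu_0)^T · S^{-1} · (x̄ - mu_0):
  S^{-1} · (x̄ - mu_0) = (-0.2692, -0.3462),
  (x̄ - mu_0)^T · [...] = (-1.75)·(-0.2692) + (-1.25)·(-0.3462) = 0.9038.

Step 5 — scale by n: T² = 4 · 0.9038 = 3.6154.

T² ≈ 3.6154


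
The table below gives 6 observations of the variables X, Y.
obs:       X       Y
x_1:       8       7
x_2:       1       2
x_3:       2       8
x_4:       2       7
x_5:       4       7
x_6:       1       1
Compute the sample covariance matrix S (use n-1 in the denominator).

Step 1 — column means:
  mean(X) = (8 + 1 + 2 + 2 + 4 + 1) / 6 = 18/6 = 3
  mean(Y) = (7 + 2 + 8 + 7 + 7 + 1) / 6 = 32/6 = 5.3333

Step 2 — sample covariance S[i,j] = (1/(n-1)) · Σ_k (x_{k,i} - mean_i) · (x_{k,j} - mean_j), with n-1 = 5.
  S[X,X] = ((5)·(5) + (-2)·(-2) + (-1)·(-1) + (-1)·(-1) + (1)·(1) + (-2)·(-2)) / 5 = 36/5 = 7.2
  S[X,Y] = ((5)·(1.6667) + (-2)·(-3.3333) + (-1)·(2.6667) + (-1)·(1.6667) + (1)·(1.6667) + (-2)·(-4.3333)) / 5 = 21/5 = 4.2
  S[Y,Y] = ((1.6667)·(1.6667) + (-3.3333)·(-3.3333) + (2.6667)·(2.6667) + (1.6667)·(1.6667) + (1.6667)·(1.6667) + (-4.3333)·(-4.3333)) / 5 = 45.3333/5 = 9.0667

S is symmetric (S[j,i] = S[i,j]). Assembling:

S = [[7.2, 4.2],
 [4.2, 9.0667]]


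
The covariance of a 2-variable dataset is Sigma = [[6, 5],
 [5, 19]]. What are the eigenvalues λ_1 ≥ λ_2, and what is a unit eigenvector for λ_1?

Step 1 — characteristic polynomial of 2×2 Sigma:
  det(Sigma - λI) = λ² - trace · λ + det = 0.
  trace = 6 + 19 = 25, det = 6·19 - (5)² = 89.
Step 2 — discriminant:
  Δ = trace² - 4·det = 625 - 356 = 269.
Step 3 — eigenvalues:
  λ = (trace ± √Δ)/2 = (25 ± 16.4012)/2,
  λ_1 = 20.7006,  λ_2 = 4.2994.

Step 4 — unit eigenvector for λ_1: solve (Sigma - λ_1 I)v = 0. First row:
  (6 - 20.7006)·v_x + (5)·v_y = 0, i.e. (-14.7006)·v_x + (5)·v_y = 0,
  so v ∝ (b, λ_1 - a) = (5, 14.7006) = u.
  ||u|| = √((5)² + (14.7006)²) = √(241.1079) ≈ 15.5277,
  v_1 = u/||u|| ≈ (0.322, 0.9467) (||v_1|| = 1).

λ_1 = 20.7006,  λ_2 = 4.2994;  v_1 ≈ (0.322, 0.9467)


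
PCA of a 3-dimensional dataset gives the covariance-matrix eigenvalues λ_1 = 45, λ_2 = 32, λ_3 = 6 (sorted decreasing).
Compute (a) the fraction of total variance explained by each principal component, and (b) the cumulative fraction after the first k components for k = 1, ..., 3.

Step 1 — total variance = trace(Sigma) = Σ λ_i = 45 + 32 + 6 = 83.

Step 2 — fraction explained by component i = λ_i / Σ λ:
  PC1: 45/83 = 0.5422
  PC2: 32/83 = 0.3855
  PC3: 6/83 = 0.0723

Step 3 — cumulative fraction after k components = (λ_1 + ... + λ_k) / Σ λ:
  k = 1: 45/83 = 0.5422
  k = 2: (45 + 32)/83 = 77/83 = 0.9277
  k = 3: (45 + 32 + 6)/83 = 83/83 = 1

Summary (fraction, with percent):

explained: PC1 0.5422 (54.22%), PC2 0.3855 (38.55%), PC3 0.0723 (7.23%);  cumulative: 0.5422, 0.9277, 1


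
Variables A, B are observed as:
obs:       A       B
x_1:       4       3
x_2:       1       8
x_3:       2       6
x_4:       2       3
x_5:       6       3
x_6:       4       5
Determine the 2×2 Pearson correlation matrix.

Step 1 — column means:
  mean(A) = (4 + 1 + 2 + 2 + 6 + 4) / 6 = 19/6 = 3.1667
  mean(B) = (3 + 8 + 6 + 3 + 3 + 5) / 6 = 28/6 = 4.6667

Step 2 — sample variances and covariances s[i,j] = (1/(n-1)) · Σ_k (x_{k,i} - mean_i) · (x_{k,j} - mean_j), with n-1 = 5:
  s[A,A] = ((0.8333)·(0.8333) + (-2.1667)·(-2.1667) + (-1.1667)·(-1.1667) + (-1.1667)·(-1.1667) + (2.8333)·(2.8333) + (0.8333)·(0.8333)) / 5 = 16.8333/5 = 3.3667
  s[A,B] = ((0.8333)·(-1.6667) + (-2.1667)·(3.3333) + (-1.1667)·(1.3333) + (-1.1667)·(-1.6667) + (2.8333)·(-1.6667) + (0.8333)·(0.3333)) / 5 = -12.6667/5 = -2.5333
  s[B,B] = ((-1.6667)·(-1.6667) + (3.3333)·(3.3333) + (1.3333)·(1.3333) + (-1.6667)·(-1.6667) + (-1.6667)·(-1.6667) + (0.3333)·(0.3333)) / 5 = 21.3333/5 = 4.2667
  Sample standard deviations s_i = √(s[i,i]):
  s(A) = √(3.3667) = 1.8348
  s(B) = √(4.2667) = 2.0656

Step 3 — r_{ij} = s_{ij} / (s_i · s_j):
  r[A,A] = 1 (diagonal).
  r[A,B] = -2.5333 / (1.8348 · 2.0656) = -2.5333 / 3.79 = -0.6684
  r[B,B] = 1 (diagonal).

R is symmetric with unit diagonal. Assembling:

R = [[1, -0.6684],
 [-0.6684, 1]]


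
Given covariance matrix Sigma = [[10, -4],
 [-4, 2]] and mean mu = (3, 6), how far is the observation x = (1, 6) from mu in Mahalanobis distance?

Step 1 — centre the observation: (x - mu) = (-2, 0).

Step 2 — invert Sigma. det(Sigma) = 10·2 - (-4)² = 4.
  Sigma^{-1} = (1/det) · [[d, -b], [-b, a]] = [[0.5, 1],
 [1, 2.5]].

Step 3 — form the quadratic (x - mu)^T · Sigma^{-1} · (x - mu):
  Sigma^{-1} · (x - mu) = (-1, -2).
  (x - mu)^T · [Sigma^{-1} · (x - mu)] = (-2)·(-1) + (0)·(-2) = 2.

Step 4 — take square root: d = √(2) ≈ 1.4142.

d(x, mu) = √(2) ≈ 1.4142


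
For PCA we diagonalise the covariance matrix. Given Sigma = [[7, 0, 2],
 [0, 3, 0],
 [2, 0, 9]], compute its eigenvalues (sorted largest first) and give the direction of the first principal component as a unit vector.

Step 1 — characteristic polynomial p(λ) = det(λI - Sigma) = λ³ - tr·λ² + c_1·λ - det, where tr = trace, c_1 = sum of the principal 2×2 minors, det = det(Sigma):
  tr = 7 + 3 + 9 = 19,
  c_1 = (7·3 - (0)²) + (7·9 - (2)²) + (3·9 - (0)²) = 21 + 59 + 27 = 107,
  det = 7·(3·9 - (0)²) - (0)·((0)·9 - (0)·(2)) + (2)·((0)·(0) - 3·(2)) = 7·(27) - (0)·(0) + (2)·(-6) = 177.
  So p(λ) = λ³ - 19λ² + 107λ - 177.
Step 2 — look for an integer root (rational root theorem: any rational root is an integer divisor of 177). Testing λ = 3:
  p(3) = 27 - 171 + 321 - 177 = 0  ✓
  Dividing out (λ - 3): p(λ) = (λ - 3)(λ² - 16λ + 59).
Step 3 — remaining eigenvalues from the quadratic λ² - 16λ + 59 = 0:
  Δ = 16² - 4·59 = 256 - 236 = 20,  λ = (16 ± √20)/2 = (16 ± 4.4721)/2 ≈ 10.2361 or 5.7639.
  Sorted: λ_1 = 10.2361,  λ_2 = 5.7639,  λ_3 = 3  (check: sum = 19 = tr ✓).

Step 4 — unit eigenvector for λ_1 ≈ 10.2361: v spans the null space of (Sigma - λ_1 I), whose rows are
  r_1 = (-3.2361, 0, 2),  r_2 = (0, -7.2361, 0),  r_3 = (2, 0, -1.2361).
  v is orthogonal to every row, so take v ∝ r_1 × r_2 = ((0)·(0) - (2)·(-7.2361), (2)·(0) - (-3.2361)·(0), (-3.2361)·(-7.2361) - (0)·(0)) ≈ (14.4721, 0, 23.4164).
  Let u = (14.4721, 0, 23.4164).
  ||u|| = √((14.4721)² + (0)² + (23.4164)²) = √(757.7709) ≈ 27.5276,  v_1 = u/||u|| ≈ (0.5257, 0, 0.8507) (||v_1|| = 1).

λ_1 = 10.2361,  λ_2 = 5.7639,  λ_3 = 3;  v_1 ≈ (0.5257, 0, 0.8507)


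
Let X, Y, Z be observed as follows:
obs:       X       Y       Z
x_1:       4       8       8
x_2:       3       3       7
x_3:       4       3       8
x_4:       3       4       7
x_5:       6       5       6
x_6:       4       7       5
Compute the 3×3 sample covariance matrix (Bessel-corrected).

Step 1 — column means:
  mean(X) = (4 + 3 + 4 + 3 + 6 + 4) / 6 = 24/6 = 4
  mean(Y) = (8 + 3 + 3 + 4 + 5 + 7) / 6 = 30/6 = 5
  mean(Z) = (8 + 7 + 8 + 7 + 6 + 5) / 6 = 41/6 = 6.8333

Step 2 — sample covariance S[i,j] = (1/(n-1)) · Σ_k (x_{k,i} - mean_i) · (x_{k,j} - mean_j), with n-1 = 5.
  S[X,X] = ((0)·(0) + (-1)·(-1) + (0)·(0) + (-1)·(-1) + (2)·(2) + (0)·(0)) / 5 = 6/5 = 1.2
  S[X,Y] = ((0)·(3) + (-1)·(-2) + (0)·(-2) + (-1)·(-1) + (2)·(0) + (0)·(2)) / 5 = 3/5 = 0.6
  S[X,Z] = ((0)·(1.1667) + (-1)·(0.1667) + (0)·(1.1667) + (-1)·(0.1667) + (2)·(-0.8333) + (0)·(-1.8333)) / 5 = -2/5 = -0.4
  S[Y,Y] = ((3)·(3) + (-2)·(-2) + (-2)·(-2) + (-1)·(-1) + (0)·(0) + (2)·(2)) / 5 = 22/5 = 4.4
  S[Y,Z] = ((3)·(1.1667) + (-2)·(0.1667) + (-2)·(1.1667) + (-1)·(0.1667) + (0)·(-0.8333) + (2)·(-1.8333)) / 5 = -3/5 = -0.6
  S[Z,Z] = ((1.1667)·(1.1667) + (0.1667)·(0.1667) + (1.1667)·(1.1667) + (0.1667)·(0.1667) + (-0.8333)·(-0.8333) + (-1.8333)·(-1.8333)) / 5 = 6.8333/5 = 1.3667

S is symmetric (S[j,i] = S[i,j]). Assembling:

S = [[1.2, 0.6, -0.4],
 [0.6, 4.4, -0.6],
 [-0.4, -0.6, 1.3667]]


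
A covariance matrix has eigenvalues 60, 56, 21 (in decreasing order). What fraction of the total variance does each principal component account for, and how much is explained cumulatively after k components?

Step 1 — total variance = trace(Sigma) = Σ λ_i = 60 + 56 + 21 = 137.

Step 2 — fraction explained by component i = λ_i / Σ λ:
  PC1: 60/137 = 0.438
  PC2: 56/137 = 0.4088
  PC3: 21/137 = 0.1533

Step 3 — cumulative fraction after k components = (λ_1 + ... + λ_k) / Σ λ:
  k = 1: 60/137 = 0.438
  k = 2: (60 + 56)/137 = 116/137 = 0.8467
  k = 3: (60 + 56 + 21)/137 = 137/137 = 1

Summary (fraction, with percent):

explained: PC1 0.438 (43.8%), PC2 0.4088 (40.88%), PC3 0.1533 (15.33%);  cumulative: 0.438, 0.8467, 1


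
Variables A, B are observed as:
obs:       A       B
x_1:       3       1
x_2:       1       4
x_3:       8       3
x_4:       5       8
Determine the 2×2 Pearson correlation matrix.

Step 1 — column means:
  mean(A) = (3 + 1 + 8 + 5) / 4 = 17/4 = 4.25
  mean(B) = (1 + 4 + 3 + 8) / 4 = 16/4 = 4

Step 2 — sample variances and covariances s[i,j] = (1/(n-1)) · Σ_k (x_{k,i} - mean_i) · (x_{k,j} - mean_j), with n-1 = 3:
  s[A,A] = ((-1.25)·(-1.25) + (-3.25)·(-3.25) + (3.75)·(3.75) + (0.75)·(0.75)) / 3 = 26.75/3 = 8.9167
  s[A,B] = ((-1.25)·(-3) + (-3.25)·(0) + (3.75)·(-1) + (0.75)·(4)) / 3 = 3/3 = 1
  s[B,B] = ((-3)·(-3) + (0)·(0) + (-1)·(-1) + (4)·(4)) / 3 = 26/3 = 8.6667
  Sample standard deviations s_i = √(s[i,i]):
  s(A) = √(8.9167) = 2.9861
  s(B) = √(8.6667) = 2.9439

Step 3 — r_{ij} = s_{ij} / (s_i · s_j):
  r[A,A] = 1 (diagonal).
  r[A,B] = 1 / (2.9861 · 2.9439) = 1 / 8.7908 = 0.1138
  r[B,B] = 1 (diagonal).

R is symmetric with unit diagonal. Assembling:

R = [[1, 0.1138],
 [0.1138, 1]]


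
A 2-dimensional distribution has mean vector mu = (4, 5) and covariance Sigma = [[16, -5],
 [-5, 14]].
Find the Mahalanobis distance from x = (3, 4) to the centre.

Step 1 — centre the observation: (x - mu) = (-1, -1).

Step 2 — invert Sigma. det(Sigma) = 16·14 - (-5)² = 199.
  Sigma^{-1} = (1/det) · [[d, -b], [-b, a]] = [[0.0704, 0.0251],
 [0.0251, 0.0804]].

Step 3 — form the quadratic (x - mu)^T · Sigma^{-1} · (x - mu):
  Sigma^{-1} · (x - mu) = (-0.0955, -0.1055).
  (x - mu)^T · [Sigma^{-1} · (x - mu)] = (-1)·(-0.0955) + (-1)·(-0.1055) = 0.201.

Step 4 — take square root: d = √(0.201) ≈ 0.4483.

d(x, mu) = √(0.201) ≈ 0.4483
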